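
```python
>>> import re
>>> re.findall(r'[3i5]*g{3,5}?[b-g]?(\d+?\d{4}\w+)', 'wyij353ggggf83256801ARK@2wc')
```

This matches zero or more of one of [3i5], then 3 to 5 of the literal 'g' (lazy), then optionally a character in [b-g]; then one or more of a digit (lazy), then exactly 4 of a digit, then one or more of a word character (captured).
One capturing group, so `findall` returns just the captured substring from the one match — 1 in all.

['83256801ARK']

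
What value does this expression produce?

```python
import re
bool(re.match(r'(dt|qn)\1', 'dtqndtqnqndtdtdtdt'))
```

False

`re.match` won't scan ahead — the pattern has to work from the very first character.
Here position 0 doesn't satisfy it, so the call returns None, and `bool(None)` is False.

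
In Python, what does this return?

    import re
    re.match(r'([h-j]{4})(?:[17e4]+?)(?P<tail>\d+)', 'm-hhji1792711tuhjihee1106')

None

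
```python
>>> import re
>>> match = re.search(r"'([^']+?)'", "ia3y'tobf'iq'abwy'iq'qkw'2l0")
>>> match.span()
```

`re.search` scans for the first position where the pattern succeeds.
The match spans [4:10] → "'tobf'".
Captured: group 1 = 'tobf'.

(4, 10)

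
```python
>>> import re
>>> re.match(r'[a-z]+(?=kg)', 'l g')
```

The positive lookaround only admits positions where the adjacent text matches; those characters stay outside the span.
`match` is anchored at position 0; if the pattern doesn't fit there, it returns None.
Here position 0 doesn't satisfy it, so the call returns None.

None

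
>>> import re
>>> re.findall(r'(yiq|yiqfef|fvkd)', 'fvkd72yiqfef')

The regex engine tests alternatives in the order written; an earlier branch that matches wins even if a later one would match more.
Scanning left to right: at [0:4] match 'fvkd', group 1 = 'fvkd'; at [6:9] match 'yiq', group 1 = 'yiq'.
Because there's exactly one group, `findall` drops the full match and keeps group 1 from each hit.

['fvkd', 'yiq']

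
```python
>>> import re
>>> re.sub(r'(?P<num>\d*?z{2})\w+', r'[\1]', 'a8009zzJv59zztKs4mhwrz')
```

'a[8009zz]'

This matches zero or more of a digit (lazy), then exactly 2 of the literal 'z' (captured as 'num'); then one or more of a word character.
Matches: at [1:22] → '8009zzJv59zztKs4mhwrz'.
Each match is replaced using the text its own group 1 captured.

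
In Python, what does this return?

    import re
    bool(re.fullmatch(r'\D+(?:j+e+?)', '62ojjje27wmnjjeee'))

The pattern matches one or more of a non-digit; then one or more of the literal 'j', then one or more of a literal 'e' (lazy) (non-capturing group).
`re.fullmatch` requires the pattern to consume the entire string.
Here the pattern can't cover the whole string, so the call returns None, and `bool(None)` is False.

False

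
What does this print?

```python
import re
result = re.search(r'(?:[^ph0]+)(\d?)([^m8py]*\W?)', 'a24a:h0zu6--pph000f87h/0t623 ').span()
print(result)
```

(0, 12)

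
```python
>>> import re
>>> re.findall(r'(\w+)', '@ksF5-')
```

['ksF5']

This matches one or more of a word character (captured).
Scanning left to right: at [1:5] match 'ksF5', group 1 = 'ksF5'.
One capturing group, so `findall` returns just the captured substring from the one match — 1 in all.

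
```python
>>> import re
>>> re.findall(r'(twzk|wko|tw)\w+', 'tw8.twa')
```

With a single group, `findall` returns only what that group captured — 2 items.

['tw', 'tw']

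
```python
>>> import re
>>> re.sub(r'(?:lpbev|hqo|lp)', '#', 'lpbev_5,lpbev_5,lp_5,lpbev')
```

'#_5,#_5,#_5,#'

Branches in `(...|...)` are attempted left-to-right; the first branch that allows the whole pattern to succeed is taken.
Each match is replaced by '#'.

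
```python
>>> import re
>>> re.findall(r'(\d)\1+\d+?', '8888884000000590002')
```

`\1` has to match the exact text group 1 already captured.
Matches: at [0:7] match '8888884', group 1 = '8'; at [7:14] match '0000005', group 1 = '0'; at [15:19] match '0002', group 1 = '0'.
`findall` collects group 1 from each match (3 total).

['8', '0', '0']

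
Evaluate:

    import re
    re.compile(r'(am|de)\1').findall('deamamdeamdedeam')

The backreference `\1` re-matches whatever the first group consumed, character for character.
Walking the string: at [2:6] match 'amam', group 1 = 'am'; at [10:14] match 'dede', group 1 = 'de'.
Because there's exactly one group, `findall` drops the full match and keeps group 1 from each hit.

['am', 'de']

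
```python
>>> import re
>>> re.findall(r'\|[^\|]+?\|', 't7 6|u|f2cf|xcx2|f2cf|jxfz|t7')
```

['|u|', '|xcx2|', '|jxfz|']

`findall` yields the raw match text (3 of them) because the pattern has no groups.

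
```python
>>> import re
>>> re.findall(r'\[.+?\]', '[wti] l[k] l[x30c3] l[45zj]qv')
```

['[wti]', '[k]', '[x30c3]', '[45zj]']

The `?` after the quantifier makes it lazy — it takes as little as possible before letting the rest of the pattern try.
`findall` yields the raw match text (4 of them) because the pattern has no groups.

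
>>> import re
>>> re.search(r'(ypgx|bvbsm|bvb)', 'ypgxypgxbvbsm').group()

'ypgx'

The match spans [0:4] → 'ypgx'.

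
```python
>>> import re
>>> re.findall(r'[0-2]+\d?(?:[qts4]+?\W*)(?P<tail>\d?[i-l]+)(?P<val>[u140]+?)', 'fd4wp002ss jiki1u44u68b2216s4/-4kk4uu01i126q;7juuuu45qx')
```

[('jiki', '1'), ('4kk', '4'), ('7j', 'u')]

The pattern matches one or more of a character in [0-2], then optionally a digit; then one or more of one of [qts4] (lazy), then zero or more of a non-word character (non-capturing group); then optionally a digit, then one or more of a character in [i-l] (captured as 'tail'); then one or more of one of [u140] (lazy) (captured as 'val').
Matches: at [5:16] match '002ss jiki1', groups = ('jiki', '1'); at [23:35] match '2216s4/-4kk4', groups = ('4kk', '4'); at [40:48] match '126q;7ju', groups = ('7j', 'u').
2 groups means each result is a tuple of 2 captured strings — 3 here.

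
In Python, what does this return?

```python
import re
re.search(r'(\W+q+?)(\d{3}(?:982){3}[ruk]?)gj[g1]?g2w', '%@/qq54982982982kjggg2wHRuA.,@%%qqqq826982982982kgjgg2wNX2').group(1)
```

Pattern: one or more of a non-word character, then one or more of a literal 'q' (lazy) (captured); then exactly 3 of a digit, then the literal '982' repeated 3 times, then optionally one of [ruk] (captured); then the literal 'gj', then optionally one of [g1], then the literal 'g2w'.
`re.search` scans for the first position where the pattern succeeds.
The match spans [27:55] → '.,@%%qqqq826982982982kgjgg2w'.
Captured: group 1 = '.,@%%qqqq', group 2 = '826982982982k'.

'.,@%%qqqq'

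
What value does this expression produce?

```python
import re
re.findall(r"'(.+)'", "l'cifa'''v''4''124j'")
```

["cifa'''v''4''124j"]

Scanning left to right: at [1:20] match "'cifa'''v''4''124j'", group 1 = "cifa'''v''4''124j".
One capturing group, so `findall` returns just the captured substring from the one match — 1 in all.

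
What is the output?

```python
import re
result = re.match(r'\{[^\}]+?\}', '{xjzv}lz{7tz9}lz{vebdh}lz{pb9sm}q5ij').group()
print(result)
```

{xjzv}

`re.match` only tries the pattern at the start of the string.
The match spans [0:6] → '{xjzv}'.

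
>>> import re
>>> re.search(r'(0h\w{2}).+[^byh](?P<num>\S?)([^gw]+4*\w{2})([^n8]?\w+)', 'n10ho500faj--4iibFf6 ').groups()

('0ho5', '', 'bFf', '6')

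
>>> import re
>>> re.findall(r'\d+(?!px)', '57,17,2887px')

`(?!…)`/`(?<!…)` only lets a position through if the neighbouring text does NOT match; no characters are consumed.
Scanning left to right: at [0:2] → '57'; at [3:5] → '17'; at [6:9] → '288'.
`findall` yields the raw match text (3 of them) because the pattern has no groups.

['57', '17', '288']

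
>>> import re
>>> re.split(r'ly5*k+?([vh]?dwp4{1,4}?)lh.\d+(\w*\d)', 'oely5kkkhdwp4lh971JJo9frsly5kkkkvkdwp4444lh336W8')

The group in the pattern means `split` returns the separators' captures alongside the pieces.

['oe', 'hdwp4', 'JJo9frsly5kkkkvkdwp4444lh336W8', '']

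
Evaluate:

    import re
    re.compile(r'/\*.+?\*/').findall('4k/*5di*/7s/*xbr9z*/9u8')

['/*5di*/', '/*xbr9z*/']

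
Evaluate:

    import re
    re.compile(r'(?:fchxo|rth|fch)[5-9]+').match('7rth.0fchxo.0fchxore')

`re.match` only tries the pattern at the start of the string.
Here position 0 doesn't satisfy it, so the call returns None.

None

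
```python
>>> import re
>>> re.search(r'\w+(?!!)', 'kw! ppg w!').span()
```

(0, 1)

The negative lookaround is zero-width — it rules out positions where the adjacent text would match, without consuming anything.
The match spans [0:1] → 'k'.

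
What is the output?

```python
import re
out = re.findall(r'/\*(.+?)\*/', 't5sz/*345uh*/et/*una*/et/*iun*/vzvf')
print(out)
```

['345uh', 'una', 'iun']

With the lazy modifier that quantifier settles for the fewest repetitions that let the rest of the pattern succeed (the atoms after it are unaffected and can still be greedy).
Scanning left to right: at [4:13] match '/*345uh*/', group 1 = '345uh'; at [15:22] match '/*una*/', group 1 = 'una'; at [24:31] match '/*iun*/', group 1 = 'iun'.
`findall` collects group 1 from each match (3 total).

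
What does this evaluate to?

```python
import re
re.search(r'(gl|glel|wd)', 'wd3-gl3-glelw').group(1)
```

Unlike `match`, `search` isn't anchored — it looks for the pattern anywhere in the string.
The match spans [0:2] → 'wd'.
Captured: group 1 = 'wd'.

'wd'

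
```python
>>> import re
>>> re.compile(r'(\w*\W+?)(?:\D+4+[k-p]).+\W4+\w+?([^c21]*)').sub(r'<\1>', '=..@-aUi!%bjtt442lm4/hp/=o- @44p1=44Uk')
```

The pattern matches zero or more of a word character, then one or more of a non-word character (lazy) (captured); then one or more of a non-digit, then one or more of a literal '4', then a character in [k-p] (non-capturing group); then one or more of any character, then a non-word character; then one or more of a literal '4', then one or more of a word character (lazy); then zero or more of any character except [c21] (captured).
Matches: at [10:38] → 'bjtt442lm4/hp/=o- @44p1=44Uk'.
Each match is replaced using the text its own group 1 captured.

'=..@-aUi!%<bjtt442lm4/>'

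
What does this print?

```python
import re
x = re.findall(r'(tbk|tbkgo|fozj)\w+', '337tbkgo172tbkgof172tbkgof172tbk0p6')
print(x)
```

['tbk']

Branches in `(...|...)` are attempted left-to-right; the first branch that allows the whole pattern to succeed is taken.
Scanning left to right: at [3:35] match 'tbkgo172tbkgof172tbkgof172tbk0p6', group 1 = 'tbk'.
`findall` collects group 1 from the one match (1 total).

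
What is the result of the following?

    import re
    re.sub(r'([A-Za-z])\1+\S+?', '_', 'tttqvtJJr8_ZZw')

'_vt_8__'

`\1` has to match the exact text group 1 already captured.
Matches: at [0:4] → 'tttq'; at [6:9] → 'JJr'; at [11:14] → 'ZZw'.
Each match is replaced by '_'.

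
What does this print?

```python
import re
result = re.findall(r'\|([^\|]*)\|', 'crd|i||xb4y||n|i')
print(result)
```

Scanning left to right: at [3:6] match '|i|', group 1 = 'i'; at [6:12] match '|xb4y|', group 1 = 'xb4y'; at [12:15] match '|n|', group 1 = 'n'.
Because there's exactly one group, `findall` drops the full match and keeps group 1 from each hit.

['i', 'xb4y', 'n']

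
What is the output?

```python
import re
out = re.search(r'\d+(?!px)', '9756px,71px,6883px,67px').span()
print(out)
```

The negative lookahead/lookbehind blocks any match where the forbidden context is present.
Unlike `match`, `search` isn't anchored — it looks for the pattern anywhere in the string.
The match spans [0:3] → '975'.

(0, 3)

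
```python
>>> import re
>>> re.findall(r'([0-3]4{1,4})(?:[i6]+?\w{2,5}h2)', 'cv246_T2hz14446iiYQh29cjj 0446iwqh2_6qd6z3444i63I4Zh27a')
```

['1444', '044', '3444']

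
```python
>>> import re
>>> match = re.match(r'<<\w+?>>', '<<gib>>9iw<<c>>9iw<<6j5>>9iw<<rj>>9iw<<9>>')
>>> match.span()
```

(0, 7)

`re.match` only tries the pattern at the start of the string.
The match spans [0:7] → '<<gib>>'.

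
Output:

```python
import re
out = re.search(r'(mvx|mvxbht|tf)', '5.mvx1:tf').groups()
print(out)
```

('mvx',)

Unlike `match`, `search` isn't anchored — it looks for the pattern anywhere in the string.
The match spans [2:5] → 'mvx'.
Captured: group 1 = 'mvx'.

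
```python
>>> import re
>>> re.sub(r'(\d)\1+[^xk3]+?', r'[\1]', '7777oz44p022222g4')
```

'[7]z[4]0[2]4'

`\1` has to match the exact text group 1 already captured.
`\1` in the replacement pulls in group 1's text for each match.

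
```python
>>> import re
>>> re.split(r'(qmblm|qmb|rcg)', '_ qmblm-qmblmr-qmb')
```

The regex engine tests alternatives in the order written; an earlier branch that matches wins even if a later one would match more.
Matches to split on: at [2:7] → 'qmblm'; at [8:13] → 'qmblm'; at [15:18] → 'qmb'.
With a capturing group present, the delimiter's captured portion is kept in the result list.

['_ ', 'qmblm', '-', 'qmblm', 'r-', 'qmb', '']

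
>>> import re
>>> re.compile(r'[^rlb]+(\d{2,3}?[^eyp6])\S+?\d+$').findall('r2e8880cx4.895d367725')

The pattern matches one or more of any character except [rlb]; then 2 to 3 of a digit (lazy), then any character except [eyp6] (captured); then one or more of a non-whitespace character (lazy); then one or more of a digit; then anchored at the end.
Because there's exactly one group, `findall` drops the full match and keeps group 1 from the one hit.

['677']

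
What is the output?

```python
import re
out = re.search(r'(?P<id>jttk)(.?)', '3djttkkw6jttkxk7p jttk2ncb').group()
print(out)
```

jttkk

Pattern: the literal 'jt', then the literal 'tk' (captured as 'id'); then optionally any character (captured).
The match spans [2:7] → 'jttkk'.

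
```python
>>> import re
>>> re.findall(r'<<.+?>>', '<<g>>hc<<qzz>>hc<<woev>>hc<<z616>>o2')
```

['<<g>>', '<<qzz>>', '<<woev>>', '<<z616>>']

With the lazy modifier that quantifier settles for the fewest repetitions that let the rest of the pattern succeed (the atoms after it are unaffected and can still be greedy).
Since nothing is captured, `findall` lists the 4 matched substrings directly.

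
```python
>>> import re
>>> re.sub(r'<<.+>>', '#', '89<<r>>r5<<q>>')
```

Every occurrence is swapped for '#'.

'89#'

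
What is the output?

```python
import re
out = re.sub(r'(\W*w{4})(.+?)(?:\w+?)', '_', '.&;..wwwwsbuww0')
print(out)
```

_uww0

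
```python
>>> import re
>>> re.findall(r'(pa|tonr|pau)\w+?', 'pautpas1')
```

['pa', 'pa']

Alternation tries branches left to right and keeps the first one that lets the overall match succeed at that position.
Because there's exactly one group, `findall` drops the full match and keeps group 1 from each hit.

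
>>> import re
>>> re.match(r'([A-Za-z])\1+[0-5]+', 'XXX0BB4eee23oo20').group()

'XXX0'

With `match`, the pattern is implicitly anchored at the beginning.
The match spans [0:4] → 'XXX0'.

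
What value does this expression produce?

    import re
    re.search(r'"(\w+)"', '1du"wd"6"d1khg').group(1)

'wd'

Unlike `match`, `search` isn't anchored — it looks for the pattern anywhere in the string.
The match spans [3:7] → '"wd"'.
Captured: group 1 = 'wd'.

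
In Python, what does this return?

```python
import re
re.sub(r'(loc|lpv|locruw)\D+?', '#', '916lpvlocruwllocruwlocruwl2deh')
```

`|` is ordered: at each position the engine commits to the first alternative that works.
Matches: at [3:7] → 'lpvl'; at [13:17] → 'locr'; at [19:23] → 'locr'.
Each match is replaced by '#'.

'916#ocruwl#uw#uwl2deh'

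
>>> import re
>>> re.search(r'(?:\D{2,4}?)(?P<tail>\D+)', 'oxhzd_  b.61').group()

'oxhzd_  b.'

The match spans [0:10] → 'oxhzd_  b.'.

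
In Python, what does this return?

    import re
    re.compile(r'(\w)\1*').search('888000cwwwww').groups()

('8',)

The match spans [0:3] → '888'.
Captured: group 1 = '8'.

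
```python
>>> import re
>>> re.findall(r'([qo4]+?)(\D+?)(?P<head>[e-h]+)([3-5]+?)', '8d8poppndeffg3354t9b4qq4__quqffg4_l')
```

`findall` packs the 4 group values into a tuple for every match.

[('o', 'ppnd', 'effg', '3'), ('4qq4', '__quq', 'ffg', '4')]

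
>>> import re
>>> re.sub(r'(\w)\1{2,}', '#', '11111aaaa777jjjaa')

'####aa'

A backreference is literal: `\1` must see the identical characters the first group matched.
Matches: at [0:5] → '11111'; at [5:9] → 'aaaa'; at [9:12] → '777'; at [12:15] → 'jjj'.
`sub` substitutes '#' at each match site.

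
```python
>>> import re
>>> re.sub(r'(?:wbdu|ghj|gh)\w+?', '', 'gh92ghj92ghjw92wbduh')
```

'2292'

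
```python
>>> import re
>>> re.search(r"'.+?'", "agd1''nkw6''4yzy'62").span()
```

(4, 11)

Lazy quantifiers expand one character at a time until the remainder of the pattern can match.
`search` walks the string left to right and returns the first match it finds.
The match spans [4:11] → "''nkw6'".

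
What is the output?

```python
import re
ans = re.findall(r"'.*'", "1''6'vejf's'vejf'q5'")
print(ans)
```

["''6'vejf's'vejf'q5'"]

Matches: at [1:20] → "''6'vejf's'vejf'q5'".
Since nothing is captured, `findall` lists the 1 matched substring directly.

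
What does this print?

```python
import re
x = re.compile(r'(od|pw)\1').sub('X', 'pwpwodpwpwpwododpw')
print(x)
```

The backreference `\1` re-matches whatever the first group consumed, character for character.
`sub` substitutes 'X' at each match site.

XodXpwXpw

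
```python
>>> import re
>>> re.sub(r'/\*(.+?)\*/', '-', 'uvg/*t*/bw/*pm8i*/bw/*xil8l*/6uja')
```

'uvg-bw-bw-6uja'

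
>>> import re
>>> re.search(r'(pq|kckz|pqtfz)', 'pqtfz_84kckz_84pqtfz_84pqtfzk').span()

Branches in `(...|...)` are attempted left-to-right; the first branch that allows the whole pattern to succeed is taken.
Unlike `match`, `search` isn't anchored — it looks for the pattern anywhere in the string.
The match spans [0:2] → 'pq'.
Captured: group 1 = 'pq'.

(0, 2)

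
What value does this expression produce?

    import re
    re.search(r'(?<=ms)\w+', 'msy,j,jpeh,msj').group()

'y'

The lookaround is zero-width — it requires the adjacent text to match without consuming it, so the asserted text isn't part of the match.
The match spans [2:3] → 'y'.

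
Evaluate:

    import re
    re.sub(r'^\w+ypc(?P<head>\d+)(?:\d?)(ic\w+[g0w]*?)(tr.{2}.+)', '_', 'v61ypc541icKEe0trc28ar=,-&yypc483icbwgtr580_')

'_'

This matches anchored at the start of the string; then one or more of a word character, then the literal 'ypc'; then one or more of a digit (captured as 'head'); then optionally a digit (non-capturing group); then the literal 'ic', then one or more of a word character, then zero or more of one of [g0w] (lazy) (captured); then the literal 'tr', then exactly 2 of any character, then one or more of any character (captured).
Matches: at [0:44] → 'v61ypc541icKEe0trc28ar=,-&yypc483icbwgtr580_'.
`sub` substitutes '_' at each match site.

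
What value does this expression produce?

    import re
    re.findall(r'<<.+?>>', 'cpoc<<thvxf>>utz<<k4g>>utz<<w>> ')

A `+?`/`*?`/`{m,n}?` starts at its minimum and grows only as far as needed for what follows to match.
Scanning left to right: at [4:13] → '<<thvxf>>'; at [16:23] → '<<k4g>>'; at [26:31] → '<<w>>'.
`findall` yields the raw match text (3 of them) because the pattern has no groups.

['<<thvxf>>', '<<k4g>>', '<<w>>']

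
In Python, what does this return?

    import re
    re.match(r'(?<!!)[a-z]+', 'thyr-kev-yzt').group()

`(?!…)`/`(?<!…)` only lets a position through if the neighbouring text does NOT match; no characters are consumed.
`match` is anchored at position 0; if the pattern doesn't fit there, it returns None.
The match spans [0:4] → 'thyr'.

'thyr'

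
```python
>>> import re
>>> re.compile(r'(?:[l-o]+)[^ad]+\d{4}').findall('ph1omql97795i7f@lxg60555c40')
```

['omql97795i7f@lxg60555']

Pattern: one or more of a character in [l-o] (non-capturing group); then one or more of any character except [ad], then exactly 4 of a digit.
With no groups in the pattern, `findall` gives back each whole match — 1 here.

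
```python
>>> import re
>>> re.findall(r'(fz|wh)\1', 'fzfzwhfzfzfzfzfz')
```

['fz', 'fz', 'fz']

`\1` has to match the exact text group 1 already captured.
`findall` collects group 1 from each match (3 total).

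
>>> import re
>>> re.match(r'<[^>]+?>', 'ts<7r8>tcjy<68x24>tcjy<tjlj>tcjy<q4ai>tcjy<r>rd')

`re.match` only tries the pattern at the start of the string.
Here the pattern fails at index 0, so the call returns None.

None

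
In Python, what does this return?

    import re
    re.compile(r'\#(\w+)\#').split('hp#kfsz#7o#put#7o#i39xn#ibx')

Matches to split on: at [2:8] → '#kfsz#'; at [10:15] → '#put#'; at [17:24] → '#i39xn#'.
With a capturing group present, the delimiter's captured portion is kept in the result list.

['hp', 'kfsz', '7o', 'put', '7o', 'i39xn', 'ibx']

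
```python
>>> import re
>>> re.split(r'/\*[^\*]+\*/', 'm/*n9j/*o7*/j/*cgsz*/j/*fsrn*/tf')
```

['m/*n9j', 'j', 'j', 'tf']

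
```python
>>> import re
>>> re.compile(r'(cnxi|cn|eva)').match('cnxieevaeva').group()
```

'cnxi'

The regex engine tests alternatives in the order written; an earlier branch that matches wins even if a later one would match more.
With `match`, the pattern is implicitly anchored at the beginning.
The match spans [0:4] → 'cnxi'.
Captured: group 1 = 'cnxi'.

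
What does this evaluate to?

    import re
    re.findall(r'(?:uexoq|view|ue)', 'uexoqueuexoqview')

`|` is ordered: at each position the engine commits to the first alternative that works.
Matches: at [0:5] → 'uexoq'; at [5:7] → 'ue'; at [7:12] → 'uexoq'; at [12:16] → 'view'.
`findall` yields the raw match text (4 of them) because the pattern has no groups.

['uexoq', 'ue', 'uexoq', 'view']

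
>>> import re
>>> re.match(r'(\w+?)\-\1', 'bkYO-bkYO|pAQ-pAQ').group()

`match` is anchored at position 0; if the pattern doesn't fit there, it returns None.
The match spans [0:9] → 'bkYO-bkYO'.

'bkYO-bkYO'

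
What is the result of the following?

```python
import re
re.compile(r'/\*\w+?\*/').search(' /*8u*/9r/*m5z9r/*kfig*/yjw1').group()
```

`search` walks the string left to right and returns the first match it finds.
The match spans [1:7] → '/*8u*/'.

'/*8u*/'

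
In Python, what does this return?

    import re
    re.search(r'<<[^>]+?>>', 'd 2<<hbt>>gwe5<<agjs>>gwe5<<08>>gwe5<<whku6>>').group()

'<<hbt>>'

`re.search` scans for the first position where the pattern succeeds.
The match spans [3:10] → '<<hbt>>'.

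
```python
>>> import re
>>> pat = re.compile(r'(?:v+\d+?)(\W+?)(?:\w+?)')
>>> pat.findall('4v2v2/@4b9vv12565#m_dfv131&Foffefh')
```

['/@', '#', '&']

The `?` after the quantifier makes it lazy — it takes as little as possible before letting the rest of the pattern try.
One capturing group, so `findall` returns just the captured substring from each match — 3 in all.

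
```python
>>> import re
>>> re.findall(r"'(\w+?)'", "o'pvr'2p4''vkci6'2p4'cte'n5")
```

['pvr', 'vkci6', 'cte']

Scanning left to right: at [1:6] match "'pvr'", group 1 = 'pvr'; at [10:17] match "'vkci6'", group 1 = 'vkci6'; at [20:25] match "'cte'", group 1 = 'cte'.
`findall` collects group 1 from each match (3 total).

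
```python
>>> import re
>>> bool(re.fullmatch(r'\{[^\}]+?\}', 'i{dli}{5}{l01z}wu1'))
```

False

`re.fullmatch` is like wrapping the pattern in `^…$` (in single-line mode).
Here the pattern can't cover the whole string, so the call returns None, and `bool(None)` is False.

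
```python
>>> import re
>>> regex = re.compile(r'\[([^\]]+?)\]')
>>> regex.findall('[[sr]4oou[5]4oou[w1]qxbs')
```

['[sr', '5', 'w1']

With a single group, `findall` returns only what that group captured — 3 items.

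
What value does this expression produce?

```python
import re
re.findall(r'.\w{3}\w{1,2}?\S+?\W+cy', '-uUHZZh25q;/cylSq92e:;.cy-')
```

Because the quantifier is non-greedy, it stops expanding at the earliest point where the rest of the pattern can succeed.
`findall` yields the raw match text (2 of them) because the pattern has no groups.

['-uUHZZh25q;/cy', 'lSq92e:;.cy']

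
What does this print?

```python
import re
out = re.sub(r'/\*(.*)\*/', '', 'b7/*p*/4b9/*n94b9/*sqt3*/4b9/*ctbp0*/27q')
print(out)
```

`sub` substitutes '' at each match site.

b727q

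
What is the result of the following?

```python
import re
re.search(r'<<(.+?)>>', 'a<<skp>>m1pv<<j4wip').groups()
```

The match spans [1:8] → '<<skp>>'.
Captured: group 1 = 'skp'.

('skp',)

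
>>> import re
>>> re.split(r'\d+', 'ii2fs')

This matches one or more of a digit.
Matches to split on: at [2:3] → '2'.
`split` removes every match and returns the 2 fragments in between.

['ii', 'fs']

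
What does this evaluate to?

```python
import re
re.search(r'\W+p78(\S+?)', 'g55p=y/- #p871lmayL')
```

None

Here the pattern never matches, so the call returns None.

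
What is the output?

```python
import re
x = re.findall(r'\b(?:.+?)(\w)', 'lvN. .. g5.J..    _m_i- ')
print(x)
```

['v', 'g', 'J', '_']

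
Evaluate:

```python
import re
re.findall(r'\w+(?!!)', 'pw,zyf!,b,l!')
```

['pw', 'zy', 'b']

A negative assertion filters positions out without eating any characters.
Walking the string: at [0:2] → 'pw'; at [3:5] → 'zy'; at [8:9] → 'b'.
Since nothing is captured, `findall` lists the 3 matched substrings directly.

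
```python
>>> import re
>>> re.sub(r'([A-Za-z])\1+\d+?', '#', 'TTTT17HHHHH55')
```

`\1` has to match the exact text group 1 already captured.
Each match is replaced by '#'.

'#7#5'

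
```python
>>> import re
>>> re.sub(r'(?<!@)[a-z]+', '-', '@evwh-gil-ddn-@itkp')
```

The negative lookahead/lookbehind blocks any match where the forbidden context is present.
`sub` substitutes '-' at each match site.

'@e------@i-'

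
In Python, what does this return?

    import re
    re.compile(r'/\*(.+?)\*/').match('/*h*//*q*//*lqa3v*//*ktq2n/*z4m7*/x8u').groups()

('h',)

The match spans [0:5] → '/*h*/'.
Captured: group 1 = 'h'.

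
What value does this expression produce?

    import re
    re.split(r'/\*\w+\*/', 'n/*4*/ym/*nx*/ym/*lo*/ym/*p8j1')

['n', 'ym', 'ym', 'ym/*p8j1']

The string is cut at each match, leaving 4 pieces.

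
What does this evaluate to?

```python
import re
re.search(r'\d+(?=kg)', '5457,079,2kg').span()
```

The `(?=…)`/`(?<=…)` assertion just peeks at neighbouring text; it doesn't advance the match position.
The match spans [9:10] → '2'.

(9, 10)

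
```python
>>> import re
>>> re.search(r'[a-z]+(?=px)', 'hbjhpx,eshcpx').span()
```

Lookahead/lookbehind check context without consuming it, so the matched span excludes the asserted characters.
`re.search` scans for the first position where the pattern succeeds.
The match spans [0:4] → 'hbjh'.

(0, 4)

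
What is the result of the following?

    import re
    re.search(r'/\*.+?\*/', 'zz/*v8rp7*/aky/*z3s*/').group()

The match spans [2:11] → '/*v8rp7*/'.

'/*v8rp7*/'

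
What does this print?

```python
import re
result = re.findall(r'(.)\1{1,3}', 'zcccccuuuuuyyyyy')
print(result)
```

After group 1 captures some text, `\1` only succeeds where that same text appears again.
Walking the string: at [1:5] match 'cccc', group 1 = 'c'; at [6:10] match 'uuuu', group 1 = 'u'; at [11:15] match 'yyyy', group 1 = 'y'.
With a single group, `findall` returns only what that group captured — 3 items.

['c', 'u', 'y']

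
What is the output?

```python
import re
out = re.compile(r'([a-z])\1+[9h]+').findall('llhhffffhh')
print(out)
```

['l', 'f']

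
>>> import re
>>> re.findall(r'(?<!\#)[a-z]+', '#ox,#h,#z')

A negative assertion filters positions out without eating any characters.
Since nothing is captured, `findall` lists the 1 matched substring directly.

['x']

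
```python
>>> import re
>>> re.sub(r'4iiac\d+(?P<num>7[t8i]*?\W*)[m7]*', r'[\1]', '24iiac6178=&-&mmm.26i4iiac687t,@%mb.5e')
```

'2[7]8=&-&mmm.26i[7]t,@%mb.5e'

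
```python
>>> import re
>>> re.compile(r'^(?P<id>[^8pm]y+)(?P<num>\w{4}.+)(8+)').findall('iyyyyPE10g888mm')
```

[('iyyyy', 'PE10g88', '8')]

The pattern matches anchored at the start of the string; then any character except [8pm], then one or more of a literal 'y' (captured as 'id'); then exactly 4 of a word character, then one or more of any character (captured as 'num'); then one or more of a literal '8' (captured).
Walking the string: at [0:13] match 'iyyyyPE10g888', groups = ('iyyyy', 'PE10g88', '8').
`findall` packs the 3 group values into a tuple for every match.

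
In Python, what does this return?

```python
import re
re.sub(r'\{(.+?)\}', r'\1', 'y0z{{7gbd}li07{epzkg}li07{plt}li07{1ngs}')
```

Matches: at [3:10] → '{{7gbd}'; at [14:21] → '{epzkg}'; at [25:30] → '{plt}'; at [34:40] → '{1ngs}'.
Each match is replaced using the text its own group 1 captured.

'y0z{7gbdli07epzkgli07pltli071ngs'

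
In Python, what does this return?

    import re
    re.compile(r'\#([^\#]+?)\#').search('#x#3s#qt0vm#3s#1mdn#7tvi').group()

The match spans [0:3] → '#x#'.

'#x#'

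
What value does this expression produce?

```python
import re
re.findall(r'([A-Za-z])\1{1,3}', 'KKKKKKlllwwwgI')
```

`\1` is not a pattern — it's the concrete string captured by group 1, re-applied verbatim.
Matches: at [0:4] match 'KKKK', group 1 = 'K'; at [4:6] match 'KK', group 1 = 'K'; at [6:9] match 'lll', group 1 = 'l'; at [9:12] match 'www', group 1 = 'w'.
One capturing group, so `findall` returns just the captured substring from each match — 4 in all.

['K', 'K', 'l', 'w']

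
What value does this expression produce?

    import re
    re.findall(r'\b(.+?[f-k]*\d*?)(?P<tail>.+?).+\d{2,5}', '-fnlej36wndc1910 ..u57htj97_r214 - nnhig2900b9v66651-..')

Pattern: a word boundary (`\b`, zero-width); then one or more of any character (lazy), then zero or more of a character in [f-k], then zero or more of a digit (lazy) (captured); then one or more of any character (lazy) (captured as 'tail'); then one or more of any character, then 2 to 5 of a digit.
Lazy quantifiers expand one character at a time until the remainder of the pattern can match.
Matches: at [1:52] match 'fnlej36wndc1910 ..u57htj97_r214 - nnhig2900b9v66651', groups = ('f', 'n').
With 2 capturing groups, `findall` returns a 2-tuple per match.

[('f', 'n')]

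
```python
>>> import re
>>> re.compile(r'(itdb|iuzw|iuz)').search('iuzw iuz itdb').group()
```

Alternation isn't longest-match — the leftmost alternative that fits at this position is chosen.
`re.search` scans for the first position where the pattern succeeds.
The match spans [0:4] → 'iuzw'.
Captured: group 1 = 'iuzw'.

'iuzw'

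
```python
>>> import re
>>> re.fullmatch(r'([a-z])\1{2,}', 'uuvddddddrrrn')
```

None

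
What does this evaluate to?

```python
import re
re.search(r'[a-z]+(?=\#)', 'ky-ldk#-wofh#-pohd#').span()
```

The `(?=…)`/`(?<=…)` assertion just peeks at neighbouring text; it doesn't advance the match position.
`search` walks the string left to right and returns the first match it finds.
The match spans [3:6] → 'ldk'.

(3, 6)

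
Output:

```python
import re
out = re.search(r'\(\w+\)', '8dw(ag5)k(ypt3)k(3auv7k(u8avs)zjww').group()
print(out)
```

The match spans [3:8] → '(ag5)'.

(ag5)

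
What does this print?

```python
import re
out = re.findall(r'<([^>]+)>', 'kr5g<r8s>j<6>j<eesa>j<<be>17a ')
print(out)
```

['r8s', '6', 'eesa', '<be']

Walking the string: at [4:9] match '<r8s>', group 1 = 'r8s'; at [10:13] match '<6>', group 1 = '6'; at [14:20] match '<eesa>', group 1 = 'eesa'; at [21:26] match '<<be>', group 1 = '<be'.
Because there's exactly one group, `findall` drops the full match and keeps group 1 from each hit.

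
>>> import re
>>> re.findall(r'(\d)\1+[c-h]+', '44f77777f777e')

The backreference `\1` re-matches whatever the first group consumed, character for character.
Scanning left to right: at [0:3] match '44f', group 1 = '4'; at [3:9] match '77777f', group 1 = '7'; at [9:13] match '777e', group 1 = '7'.
One capturing group, so `findall` returns just the captured substring from each match — 3 in all.

['4', '7', '7']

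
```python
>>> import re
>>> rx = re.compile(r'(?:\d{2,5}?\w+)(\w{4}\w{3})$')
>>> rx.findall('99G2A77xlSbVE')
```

['7xlSbVE']

`findall` collects group 1 from the one match (1 total).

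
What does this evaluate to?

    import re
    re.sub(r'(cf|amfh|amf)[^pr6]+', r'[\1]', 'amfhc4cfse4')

'[amfh]'

The regex engine tests alternatives in the order written; an earlier branch that matches wins even if a later one would match more.
Matches: at [0:11] → 'amfhc4cfse4'.
`\1` in the replacement pulls in group 1's text for each match.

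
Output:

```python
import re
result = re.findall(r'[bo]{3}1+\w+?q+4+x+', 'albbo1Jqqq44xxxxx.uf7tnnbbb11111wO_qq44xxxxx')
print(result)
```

Since nothing is captured, `findall` lists the 2 matched substrings directly.

['bbo1Jqqq44xxxxx', 'bbb11111wO_qq44xxxxx']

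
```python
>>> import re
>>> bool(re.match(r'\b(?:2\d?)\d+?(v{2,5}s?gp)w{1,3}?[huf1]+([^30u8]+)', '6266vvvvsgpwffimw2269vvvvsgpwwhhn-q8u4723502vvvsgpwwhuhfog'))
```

This matches a word boundary (`\b`, zero-width); then the literal '2', then optionally a digit (non-capturing group); then one or more of a digit (lazy); then 2 to 5 of the literal 'v', then optionally the literal 's', then the literal 'gp' (captured); then 1 to 3 of the literal 'w' (lazy), then one or more of one of [huf1]; then one or more of any character except [30u8] (captured).
`re.match` won't scan ahead — the pattern has to work from the very first character.
Here the string doesn't start with a match, so the call returns None, and `bool(None)` is False.

False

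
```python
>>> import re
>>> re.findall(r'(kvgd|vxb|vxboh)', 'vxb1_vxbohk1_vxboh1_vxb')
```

['vxb', 'vxb', 'vxb', 'vxb']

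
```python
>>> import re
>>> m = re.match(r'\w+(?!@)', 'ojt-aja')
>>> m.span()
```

(0, 3)

The negative lookaround is zero-width — it rules out positions where the adjacent text would match, without consuming anything.
`re.match` won't scan ahead — the pattern has to work from the very first character.
The match spans [0:3] → 'ojt'.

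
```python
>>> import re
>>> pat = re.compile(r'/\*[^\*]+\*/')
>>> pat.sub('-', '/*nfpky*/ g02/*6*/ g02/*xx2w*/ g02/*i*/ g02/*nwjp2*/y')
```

'- g02- g02- g02- g02-y'

Every occurrence is swapped for '-'.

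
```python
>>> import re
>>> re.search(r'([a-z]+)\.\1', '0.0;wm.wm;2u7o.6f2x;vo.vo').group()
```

'wm.wm'

`\1` has to match the exact text group 1 already captured.
The match spans [4:9] → 'wm.wm'.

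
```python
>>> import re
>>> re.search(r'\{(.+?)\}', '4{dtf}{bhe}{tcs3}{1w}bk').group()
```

'{dtf}'

With the lazy modifier that quantifier settles for the fewest repetitions that let the rest of the pattern succeed (the atoms after it are unaffected and can still be greedy).
The match spans [1:6] → '{dtf}'.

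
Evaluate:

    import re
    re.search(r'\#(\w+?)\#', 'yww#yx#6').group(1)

'yx'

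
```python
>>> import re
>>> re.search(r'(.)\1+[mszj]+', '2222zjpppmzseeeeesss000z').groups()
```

The match spans [0:6] → '2222zj'.
Captured: group 1 = '2'.

('2',)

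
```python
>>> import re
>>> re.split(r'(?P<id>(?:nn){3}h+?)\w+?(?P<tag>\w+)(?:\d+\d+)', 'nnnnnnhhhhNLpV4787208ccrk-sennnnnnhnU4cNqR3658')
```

['', 'nnnnnnh', 'hhNLpV47872', 'ccrk-se', 'nnnnnnh', 'U4cNqR36', '']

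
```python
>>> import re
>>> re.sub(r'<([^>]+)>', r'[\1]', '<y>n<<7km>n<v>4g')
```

'[y]n[<7km]n[v]4g'

Matches: at [0:3] → '<y>'; at [4:10] → '<<7km>'; at [11:14] → '<v>'.
Each match is replaced using the text its own group 1 captured.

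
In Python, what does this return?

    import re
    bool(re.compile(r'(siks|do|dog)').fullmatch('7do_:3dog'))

For `fullmatch`, every character of the input must be accounted for by the pattern.
Here the string isn't matched end-to-end, so the call returns None, and `bool(None)` is False.

False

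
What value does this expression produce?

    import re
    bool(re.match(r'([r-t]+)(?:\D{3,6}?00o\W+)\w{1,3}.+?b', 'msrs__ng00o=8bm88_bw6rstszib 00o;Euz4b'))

Pattern: one or more of a character in [r-t] (captured); then 3 to 6 of a non-digit (lazy), then the literal '00o', then one or more of a non-word character (non-capturing group); then 1 to 3 of a word character, then one or more of any character (lazy), then the literal 'b'.
With `match`, the pattern is implicitly anchored at the beginning.
Here the string doesn't start with a match, so the call returns None, and `bool(None)` is False.

False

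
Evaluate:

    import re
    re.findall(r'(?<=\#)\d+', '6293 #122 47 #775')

['122', '775']

The positive lookaround only admits positions where the adjacent text matches; those characters stay outside the span.
With no groups in the pattern, `findall` gives back each whole match — 2 here.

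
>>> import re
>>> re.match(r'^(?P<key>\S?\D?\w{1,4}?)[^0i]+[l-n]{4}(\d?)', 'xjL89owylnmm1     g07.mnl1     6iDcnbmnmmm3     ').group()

'xjL89owylnmm1'

The pattern matches anchored at the start of the string; then optionally a non-whitespace character, then optionally a non-digit, then 1 to 4 of a word character (lazy) (captured as 'key'); then one or more of any character except [0i], then exactly 4 of a character in [l-n]; then optionally a digit (captured).
With `match`, the pattern is implicitly anchored at the beginning.
The match spans [0:13] → 'xjL89owylnmm1'.
Captured: group 1 = 'xjL', group 2 = '1'.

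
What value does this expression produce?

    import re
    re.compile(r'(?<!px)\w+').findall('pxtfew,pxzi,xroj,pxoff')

['pxtfew', 'pxzi', 'xroj', 'pxoff']

A negative assertion filters positions out without eating any characters.
Since nothing is captured, `findall` lists the 4 matched substrings directly.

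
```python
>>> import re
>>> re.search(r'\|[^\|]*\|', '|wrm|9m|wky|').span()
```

The match spans [0:5] → '|wrm|'.

(0, 5)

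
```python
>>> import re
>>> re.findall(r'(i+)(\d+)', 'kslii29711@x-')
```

[('ii', '29711')]

Pattern: one or more of a literal 'i' (captured); then one or more of a digit (captured).
Scanning left to right: at [3:10] match 'ii29711', groups = ('ii', '29711').
With 2 capturing groups, `findall` returns a 2-tuple per match.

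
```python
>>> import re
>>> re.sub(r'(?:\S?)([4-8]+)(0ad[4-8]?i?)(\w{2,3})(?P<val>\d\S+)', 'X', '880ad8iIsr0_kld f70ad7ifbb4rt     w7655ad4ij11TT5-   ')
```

Pattern: optionally a non-whitespace character (non-capturing group); then one or more of a character in [4-8] (captured); then the literal '0ad', then optionally a character in [4-8], then optionally a literal 'i' (captured); then 2 to 3 of a word character (captured); then a digit, then one or more of a non-whitespace character (captured as 'val').
`sub` substitutes 'X' at each match site.

'X X     w7655ad4ij11TT5-   '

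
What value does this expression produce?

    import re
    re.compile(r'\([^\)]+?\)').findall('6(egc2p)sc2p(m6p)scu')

['(egc2p)', '(m6p)']

Walking the string: at [1:8] → '(egc2p)'; at [12:17] → '(m6p)'.
Since nothing is captured, `findall` lists the 2 matched substrings directly.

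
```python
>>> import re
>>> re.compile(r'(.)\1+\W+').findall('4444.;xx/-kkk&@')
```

['4', 'x', 'k']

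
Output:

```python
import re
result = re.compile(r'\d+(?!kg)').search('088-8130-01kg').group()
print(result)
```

The negative lookaround is zero-width — it rules out positions where the adjacent text would match, without consuming anything.
`re.search` scans for the first position where the pattern succeeds.
The match spans [0:3] → '088'.

088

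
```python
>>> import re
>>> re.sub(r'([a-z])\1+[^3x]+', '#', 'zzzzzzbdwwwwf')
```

'#'

After group 1 captures some text, `\1` only succeeds where that same text appears again.
`sub` substitutes '#' at each match site.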